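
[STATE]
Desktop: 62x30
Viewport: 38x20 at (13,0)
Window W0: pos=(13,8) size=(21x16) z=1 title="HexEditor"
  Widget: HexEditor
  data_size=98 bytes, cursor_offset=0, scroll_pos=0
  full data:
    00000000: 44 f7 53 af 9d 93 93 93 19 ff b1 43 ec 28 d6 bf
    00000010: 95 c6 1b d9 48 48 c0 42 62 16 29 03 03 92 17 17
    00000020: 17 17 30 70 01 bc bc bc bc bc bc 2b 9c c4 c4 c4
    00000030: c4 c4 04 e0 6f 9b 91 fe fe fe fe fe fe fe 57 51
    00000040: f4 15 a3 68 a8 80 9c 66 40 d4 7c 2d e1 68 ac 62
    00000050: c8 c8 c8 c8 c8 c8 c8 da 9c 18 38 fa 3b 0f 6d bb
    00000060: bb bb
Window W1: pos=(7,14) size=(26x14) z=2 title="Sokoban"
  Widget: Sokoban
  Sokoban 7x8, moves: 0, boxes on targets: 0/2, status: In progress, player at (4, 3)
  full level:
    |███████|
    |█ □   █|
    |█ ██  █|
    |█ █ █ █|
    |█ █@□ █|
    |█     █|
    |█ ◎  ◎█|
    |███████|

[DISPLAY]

                                      
                                      
                                      
                                      
                                      
                                      
                                      
                                      
┏━━━━━━━━━━━━━━━━━━━┓                 
┃ HexEditor         ┃                 
┠───────────────────┨                 
┃00000000  44 f7 53 ┃                 
┃00000010  95 c6 1b ┃                 
┃00000020  17 17 30 ┃                 
━━━━━━━━━━━━━━━━━━━┓┃                 
ban                ┃┃                 
───────────────────┨┃                 
██                 ┃┃                 
 █                 ┃┃                 
 █                 ┃┃                 


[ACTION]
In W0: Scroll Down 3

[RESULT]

                                      
                                      
                                      
                                      
                                      
                                      
                                      
                                      
┏━━━━━━━━━━━━━━━━━━━┓                 
┃ HexEditor         ┃                 
┠───────────────────┨                 
┃00000030  c4 c4 04 ┃                 
┃00000040  f4 15 a3 ┃                 
┃00000050  c8 c8 c8 ┃                 
━━━━━━━━━━━━━━━━━━━┓┃                 
ban                ┃┃                 
───────────────────┨┃                 
██                 ┃┃                 
 █                 ┃┃                 
 █                 ┃┃                 


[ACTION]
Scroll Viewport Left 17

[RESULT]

                                      
                                      
                                      
                                      
                                      
                                      
                                      
                                      
             ┏━━━━━━━━━━━━━━━━━━━┓    
             ┃ HexEditor         ┃    
             ┠───────────────────┨    
             ┃00000030  c4 c4 04 ┃    
             ┃00000040  f4 15 a3 ┃    
             ┃00000050  c8 c8 c8 ┃    
       ┏━━━━━━━━━━━━━━━━━━━━━━━━┓┃    
       ┃ Sokoban                ┃┃    
       ┠────────────────────────┨┃    
       ┃███████                 ┃┃    
       ┃█ □   █                 ┃┃    
       ┃█ ██  █                 ┃┃    


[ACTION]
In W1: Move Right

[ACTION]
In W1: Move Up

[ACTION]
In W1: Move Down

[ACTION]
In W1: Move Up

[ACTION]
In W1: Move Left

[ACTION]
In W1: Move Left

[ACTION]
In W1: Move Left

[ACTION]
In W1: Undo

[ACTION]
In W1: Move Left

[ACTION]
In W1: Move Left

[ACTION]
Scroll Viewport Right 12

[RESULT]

                                      
                                      
                                      
                                      
                                      
                                      
                                      
                                      
 ┏━━━━━━━━━━━━━━━━━━━┓                
 ┃ HexEditor         ┃                
 ┠───────────────────┨                
 ┃00000030  c4 c4 04 ┃                
 ┃00000040  f4 15 a3 ┃                
 ┃00000050  c8 c8 c8 ┃                
━━━━━━━━━━━━━━━━━━━━┓┃                
oban                ┃┃                
────────────────────┨┃                
███                 ┃┃                
  █                 ┃┃                
  █                 ┃┃                


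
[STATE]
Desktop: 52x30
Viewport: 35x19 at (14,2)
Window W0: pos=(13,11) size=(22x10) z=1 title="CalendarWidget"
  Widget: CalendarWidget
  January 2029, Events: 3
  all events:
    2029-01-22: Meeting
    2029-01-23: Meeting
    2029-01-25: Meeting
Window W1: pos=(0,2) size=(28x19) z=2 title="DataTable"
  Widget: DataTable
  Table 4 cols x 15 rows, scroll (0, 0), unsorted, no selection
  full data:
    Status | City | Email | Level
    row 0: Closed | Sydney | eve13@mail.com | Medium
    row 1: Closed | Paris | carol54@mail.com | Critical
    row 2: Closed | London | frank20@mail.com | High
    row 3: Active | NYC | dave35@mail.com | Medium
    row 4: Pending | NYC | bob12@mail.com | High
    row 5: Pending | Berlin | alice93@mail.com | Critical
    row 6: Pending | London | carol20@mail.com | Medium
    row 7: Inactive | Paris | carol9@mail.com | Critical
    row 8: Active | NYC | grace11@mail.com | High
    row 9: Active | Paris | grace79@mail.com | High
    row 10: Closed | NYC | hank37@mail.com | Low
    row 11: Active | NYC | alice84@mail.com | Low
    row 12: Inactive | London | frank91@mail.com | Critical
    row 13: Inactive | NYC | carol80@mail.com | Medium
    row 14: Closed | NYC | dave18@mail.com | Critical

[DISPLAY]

━━━━━━━━━━━━━┓                     
             ┃                     
─────────────┨                     
  │Email     ┃                     
──┼──────────┃                     
ey│eve13@mail┃                     
s │carol54@ma┃                     
on│frank20@ma┃                     
  │dave35@mai┃                     
  │bob12@mail┃━━━━━━┓              
in│alice93@ma┃t     ┃              
on│carol20@ma┃──────┨              
s │carol9@mai┃29    ┃              
  │grace11@ma┃ Sa Su┃              
s │grace79@ma┃  6  7┃              
  │hank37@mai┃ 13 14┃              
  │alice84@ma┃ 20 21┃              
on│frank91@ma┃ 26 27┃              
━━━━━━━━━━━━━┛━━━━━━┛              


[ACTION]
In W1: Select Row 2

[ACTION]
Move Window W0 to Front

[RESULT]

━━━━━━━━━━━━━┓                     
             ┃                     
─────────────┨                     
  │Email     ┃                     
──┼──────────┃                     
ey│eve13@mail┃                     
s │carol54@ma┃                     
on│frank20@ma┃                     
  │dave35@mai┃                     
━━━━━━━━━━━━━━━━━━━━┓              
 CalendarWidget     ┃              
────────────────────┨              
    January 2029    ┃              
Mo Tu We Th Fr Sa Su┃              
 1  2  3  4  5  6  7┃              
 8  9 10 11 12 13 14┃              
15 16 17 18 19 20 21┃              
22* 23* 24 25* 26 27┃              
━━━━━━━━━━━━━━━━━━━━┛              


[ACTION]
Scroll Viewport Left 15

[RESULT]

┏━━━━━━━━━━━━━━━━━━━━━━━━━━┓       
┃ DataTable                ┃       
┠──────────────────────────┨       
┃Status  │City  │Email     ┃       
┃────────┼──────┼──────────┃       
┃Closed  │Sydney│eve13@mail┃       
┃Closed  │Paris │carol54@ma┃       
┃>losed  │London│frank20@ma┃       
┃Active  │NYC   │dave35@mai┃       
┃Pending │NYC┏━━━━━━━━━━━━━━━━━━━━┓
┃Pending │Ber┃ CalendarWidget     ┃
┃Pending │Lon┠────────────────────┨
┃Inactive│Par┃    January 2029    ┃
┃Active  │NYC┃Mo Tu We Th Fr Sa Su┃
┃Active  │Par┃ 1  2  3  4  5  6  7┃
┃Closed  │NYC┃ 8  9 10 11 12 13 14┃
┃Active  │NYC┃15 16 17 18 19 20 21┃
┃Inactive│Lon┃22* 23* 24 25* 26 27┃
┗━━━━━━━━━━━━┗━━━━━━━━━━━━━━━━━━━━┛


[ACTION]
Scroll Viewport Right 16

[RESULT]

━━━━━━━━━━━┓                       
           ┃                       
───────────┨                       
│Email     ┃                       
┼──────────┃                       
│eve13@mail┃                       
│carol54@ma┃                       
│frank20@ma┃                       
│dave35@mai┃                       
━━━━━━━━━━━━━━━━━━┓                
alendarWidget     ┃                
──────────────────┨                
  January 2029    ┃                
 Tu We Th Fr Sa Su┃                
  2  3  4  5  6  7┃                
  9 10 11 12 13 14┃                
 16 17 18 19 20 21┃                
* 23* 24 25* 26 27┃                
━━━━━━━━━━━━━━━━━━┛                


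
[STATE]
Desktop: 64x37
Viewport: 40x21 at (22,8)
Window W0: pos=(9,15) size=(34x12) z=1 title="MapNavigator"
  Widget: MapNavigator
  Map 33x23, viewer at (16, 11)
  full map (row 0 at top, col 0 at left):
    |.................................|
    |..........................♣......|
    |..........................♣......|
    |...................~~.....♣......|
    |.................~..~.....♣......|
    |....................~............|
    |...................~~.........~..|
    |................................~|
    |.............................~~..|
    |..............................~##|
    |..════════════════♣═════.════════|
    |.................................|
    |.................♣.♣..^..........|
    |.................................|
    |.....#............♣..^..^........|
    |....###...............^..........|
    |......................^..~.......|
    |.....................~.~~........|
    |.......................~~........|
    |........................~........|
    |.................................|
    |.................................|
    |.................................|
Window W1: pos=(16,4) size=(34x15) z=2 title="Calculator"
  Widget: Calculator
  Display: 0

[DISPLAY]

───┬───┬───┐               ┃            
 8 │ 9 │ ÷ │               ┃            
───┼───┼───┤               ┃            
 5 │ 6 │ × │               ┃            
───┼───┼───┤               ┃            
 2 │ 3 │ - │               ┃            
───┼───┼───┤               ┃            
 . │ = │ + │               ┃            
───┼───┼───┤               ┃            
 MC│ MR│ M+│               ┃            
━━━━━━━━━━━━━━━━━━━━━━━━━━━┛            
.................~~.┃                   
..................~#┃                   
══════♣═════.═══════┃                   
....@...............┃                   
.....♣.♣..^.........┃                   
....................┃                   
......♣..^..^.......┃                   
━━━━━━━━━━━━━━━━━━━━┛                   
                                        
                                        


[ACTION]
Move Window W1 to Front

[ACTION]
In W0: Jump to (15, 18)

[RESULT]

───┬───┬───┐               ┃            
 8 │ 9 │ ÷ │               ┃            
───┼───┼───┤               ┃            
 5 │ 6 │ × │               ┃            
───┼───┼───┤               ┃            
 2 │ 3 │ - │               ┃            
───┼───┼───┤               ┃            
 . │ = │ + │               ┃            
───┼───┼───┤               ┃            
 MC│ MR│ M+│               ┃            
━━━━━━━━━━━━━━━━━━━━━━━━━━━┛            
...........^........┃                   
...........^..~.....┃                   
..........~.~~......┃                   
....@.......~~......┃                   
.............~......┃                   
....................┃                   
....................┃                   
━━━━━━━━━━━━━━━━━━━━┛                   
                                        
                                        


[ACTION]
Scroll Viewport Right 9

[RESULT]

─┬───┬───┐               ┃              
 │ 9 │ ÷ │               ┃              
─┼───┼───┤               ┃              
 │ 6 │ × │               ┃              
─┼───┼───┤               ┃              
 │ 3 │ - │               ┃              
─┼───┼───┤               ┃              
 │ = │ + │               ┃              
─┼───┼───┤               ┃              
C│ MR│ M+│               ┃              
━━━━━━━━━━━━━━━━━━━━━━━━━┛              
.........^........┃                     
.........^..~.....┃                     
........~.~~......┃                     
..@.......~~......┃                     
...........~......┃                     
..................┃                     
..................┃                     
━━━━━━━━━━━━━━━━━━┛                     
                                        
                                        


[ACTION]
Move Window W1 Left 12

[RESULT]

             ┃                          
             ┃                          
             ┃                          
             ┃                          
             ┃                          
             ┃                          
             ┃                          
             ┃━━━━┓                     
             ┃    ┃                     
             ┃────┨                     
━━━━━━━━━━━━━┛....┃                     
.........^........┃                     
.........^..~.....┃                     
........~.~~......┃                     
..@.......~~......┃                     
...........~......┃                     
..................┃                     
..................┃                     
━━━━━━━━━━━━━━━━━━┛                     
                                        
                                        


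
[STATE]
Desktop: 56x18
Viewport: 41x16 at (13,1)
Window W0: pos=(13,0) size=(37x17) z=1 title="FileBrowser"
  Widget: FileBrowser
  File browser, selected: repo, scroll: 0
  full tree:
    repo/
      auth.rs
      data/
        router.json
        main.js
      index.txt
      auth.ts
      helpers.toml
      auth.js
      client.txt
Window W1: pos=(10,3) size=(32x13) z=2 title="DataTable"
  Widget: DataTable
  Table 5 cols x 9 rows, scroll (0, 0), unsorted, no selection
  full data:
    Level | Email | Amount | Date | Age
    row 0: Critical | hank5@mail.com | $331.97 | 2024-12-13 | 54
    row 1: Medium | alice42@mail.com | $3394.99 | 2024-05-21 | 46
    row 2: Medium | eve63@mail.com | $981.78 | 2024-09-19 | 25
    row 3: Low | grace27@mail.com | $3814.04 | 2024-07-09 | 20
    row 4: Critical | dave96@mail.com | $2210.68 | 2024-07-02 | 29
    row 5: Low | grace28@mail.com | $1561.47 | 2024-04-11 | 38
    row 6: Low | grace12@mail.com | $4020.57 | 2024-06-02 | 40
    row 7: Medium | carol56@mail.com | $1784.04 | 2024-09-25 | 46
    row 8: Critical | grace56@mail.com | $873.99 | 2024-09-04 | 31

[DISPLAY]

┃ FileBrowser                       ┃    
┠───────────────────────────────────┨    
━━━━━━━━━━━━━━━━━━━━━━━━━━━━┓       ┃    
ataTable                    ┃       ┃    
────────────────────────────┨       ┃    
vel   │Email           │Amou┃       ┃    
──────┼────────────────┼────┃       ┃    
itical│hank5@mail.com  │$331┃       ┃    
dium  │alice42@mail.com│$339┃       ┃    
dium  │eve63@mail.com  │$981┃       ┃    
w     │grace27@mail.com│$381┃       ┃    
itical│dave96@mail.com │$221┃       ┃    
w     │grace28@mail.com│$156┃       ┃    
w     │grace12@mail.com│$402┃       ┃    
━━━━━━━━━━━━━━━━━━━━━━━━━━━━┛       ┃    
┗━━━━━━━━━━━━━━━━━━━━━━━━━━━━━━━━━━━┛    


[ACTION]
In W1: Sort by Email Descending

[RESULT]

┃ FileBrowser                       ┃    
┠───────────────────────────────────┨    
━━━━━━━━━━━━━━━━━━━━━━━━━━━━┓       ┃    
ataTable                    ┃       ┃    
────────────────────────────┨       ┃    
vel   │Email          ▼│Amou┃       ┃    
──────┼────────────────┼────┃       ┃    
itical│hank5@mail.com  │$331┃       ┃    
itical│grace56@mail.com│$873┃       ┃    
w     │grace28@mail.com│$156┃       ┃    
w     │grace27@mail.com│$381┃       ┃    
w     │grace12@mail.com│$402┃       ┃    
dium  │eve63@mail.com  │$981┃       ┃    
itical│dave96@mail.com │$221┃       ┃    
━━━━━━━━━━━━━━━━━━━━━━━━━━━━┛       ┃    
┗━━━━━━━━━━━━━━━━━━━━━━━━━━━━━━━━━━━┛    


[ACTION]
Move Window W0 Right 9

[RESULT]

      ┃ FileBrowser                      
      ┠──────────────────────────────────
━━━━━━━━━━━━━━━━━━━━━━━━━━━━┓            
ataTable                    ┃            
────────────────────────────┨            
vel   │Email          ▼│Amou┃            
──────┼────────────────┼────┃            
itical│hank5@mail.com  │$331┃            
itical│grace56@mail.com│$873┃            
w     │grace28@mail.com│$156┃            
w     │grace27@mail.com│$381┃            
w     │grace12@mail.com│$402┃            
dium  │eve63@mail.com  │$981┃            
itical│dave96@mail.com │$221┃            
━━━━━━━━━━━━━━━━━━━━━━━━━━━━┛            
      ┗━━━━━━━━━━━━━━━━━━━━━━━━━━━━━━━━━━


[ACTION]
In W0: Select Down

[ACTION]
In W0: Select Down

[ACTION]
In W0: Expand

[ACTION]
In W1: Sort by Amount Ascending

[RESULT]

      ┃ FileBrowser                      
      ┠──────────────────────────────────
━━━━━━━━━━━━━━━━━━━━━━━━━━━━┓            
ataTable                    ┃            
────────────────────────────┨            
vel   │Email           │Amou┃            
──────┼────────────────┼────┃            
itical│hank5@mail.com  │$331┃            
itical│grace56@mail.com│$873┃            
dium  │eve63@mail.com  │$981┃            
w     │grace28@mail.com│$156┃            
dium  │carol56@mail.com│$178┃            
itical│dave96@mail.com │$221┃            
dium  │alice42@mail.com│$339┃            
━━━━━━━━━━━━━━━━━━━━━━━━━━━━┛            
      ┗━━━━━━━━━━━━━━━━━━━━━━━━━━━━━━━━━━


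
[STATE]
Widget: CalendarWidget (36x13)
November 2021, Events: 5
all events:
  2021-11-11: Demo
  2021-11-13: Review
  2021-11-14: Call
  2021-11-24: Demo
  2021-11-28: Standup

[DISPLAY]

           November 2021            
Mo Tu We Th Fr Sa Su                
 1  2  3  4  5  6  7                
 8  9 10 11* 12 13* 14*             
15 16 17 18 19 20 21                
22 23 24* 25 26 27 28*              
29 30                               
                                    
                                    
                                    
                                    
                                    
                                    


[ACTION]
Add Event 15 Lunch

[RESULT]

           November 2021            
Mo Tu We Th Fr Sa Su                
 1  2  3  4  5  6  7                
 8  9 10 11* 12 13* 14*             
15* 16 17 18 19 20 21               
22 23 24* 25 26 27 28*              
29 30                               
                                    
                                    
                                    
                                    
                                    
                                    


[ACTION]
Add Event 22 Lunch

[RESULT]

           November 2021            
Mo Tu We Th Fr Sa Su                
 1  2  3  4  5  6  7                
 8  9 10 11* 12 13* 14*             
15* 16 17 18 19 20 21               
22* 23 24* 25 26 27 28*             
29 30                               
                                    
                                    
                                    
                                    
                                    
                                    


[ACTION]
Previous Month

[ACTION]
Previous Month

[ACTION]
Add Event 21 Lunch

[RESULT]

           September 2021           
Mo Tu We Th Fr Sa Su                
       1  2  3  4  5                
 6  7  8  9 10 11 12                
13 14 15 16 17 18 19                
20 21* 22 23 24 25 26               
27 28 29 30                         
                                    
                                    
                                    
                                    
                                    
                                    


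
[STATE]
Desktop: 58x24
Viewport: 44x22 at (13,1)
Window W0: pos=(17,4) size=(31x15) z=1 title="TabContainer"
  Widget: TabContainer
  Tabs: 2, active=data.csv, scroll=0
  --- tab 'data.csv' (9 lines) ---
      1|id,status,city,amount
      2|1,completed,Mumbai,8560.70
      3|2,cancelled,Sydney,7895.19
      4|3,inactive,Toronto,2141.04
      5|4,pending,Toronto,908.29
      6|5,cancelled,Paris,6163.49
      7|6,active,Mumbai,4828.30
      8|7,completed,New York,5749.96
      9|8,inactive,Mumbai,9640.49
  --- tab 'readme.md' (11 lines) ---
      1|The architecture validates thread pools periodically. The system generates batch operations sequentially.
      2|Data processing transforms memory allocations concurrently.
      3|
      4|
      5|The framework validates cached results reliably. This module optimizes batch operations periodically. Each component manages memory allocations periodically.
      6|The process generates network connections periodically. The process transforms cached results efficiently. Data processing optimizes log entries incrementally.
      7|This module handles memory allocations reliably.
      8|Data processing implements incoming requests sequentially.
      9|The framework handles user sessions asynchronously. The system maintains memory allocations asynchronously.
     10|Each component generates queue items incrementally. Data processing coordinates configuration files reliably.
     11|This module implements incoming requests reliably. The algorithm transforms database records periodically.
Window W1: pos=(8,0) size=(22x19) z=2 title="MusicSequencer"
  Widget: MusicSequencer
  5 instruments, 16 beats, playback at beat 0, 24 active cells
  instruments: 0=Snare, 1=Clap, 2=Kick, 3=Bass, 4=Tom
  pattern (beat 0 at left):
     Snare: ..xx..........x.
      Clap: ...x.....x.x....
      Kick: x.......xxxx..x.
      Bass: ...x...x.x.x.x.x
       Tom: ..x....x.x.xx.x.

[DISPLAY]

icSequencer     ┃                           
────────────────┨                           
  ▼1234567890123┃                           
re··██··········┃━━━━━━━━━━━━━━━━━┓         
ap···█·····█·█··┃r                ┃         
ck█·······████··┃─────────────────┨         
ss···█···█·█·█·█┃readme.md        ┃         
om··█····█·█·██·┃─────────────────┃         
                ┃ty,amount        ┃         
                ┃Mumbai,8560.70   ┃         
                ┃Sydney,7895.19   ┃         
                ┃oronto,2141.04   ┃         
                ┃ronto,908.29     ┃         
                ┃Paris,6163.49    ┃         
                ┃bai,4828.30      ┃         
                ┃New York,5749.96 ┃         
                ┃umbai,9640.49    ┃         
━━━━━━━━━━━━━━━━┛━━━━━━━━━━━━━━━━━┛         
                                            
                                            
                                            
                                            


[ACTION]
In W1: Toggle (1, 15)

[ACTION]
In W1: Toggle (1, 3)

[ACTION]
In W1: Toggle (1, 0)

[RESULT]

icSequencer     ┃                           
────────────────┨                           
  ▼1234567890123┃                           
re··██··········┃━━━━━━━━━━━━━━━━━┓         
ap█········█·█··┃r                ┃         
ck█·······████··┃─────────────────┨         
ss···█···█·█·█·█┃readme.md        ┃         
om··█····█·█·██·┃─────────────────┃         
                ┃ty,amount        ┃         
                ┃Mumbai,8560.70   ┃         
                ┃Sydney,7895.19   ┃         
                ┃oronto,2141.04   ┃         
                ┃ronto,908.29     ┃         
                ┃Paris,6163.49    ┃         
                ┃bai,4828.30      ┃         
                ┃New York,5749.96 ┃         
                ┃umbai,9640.49    ┃         
━━━━━━━━━━━━━━━━┛━━━━━━━━━━━━━━━━━┛         
                                            
                                            
                                            
                                            


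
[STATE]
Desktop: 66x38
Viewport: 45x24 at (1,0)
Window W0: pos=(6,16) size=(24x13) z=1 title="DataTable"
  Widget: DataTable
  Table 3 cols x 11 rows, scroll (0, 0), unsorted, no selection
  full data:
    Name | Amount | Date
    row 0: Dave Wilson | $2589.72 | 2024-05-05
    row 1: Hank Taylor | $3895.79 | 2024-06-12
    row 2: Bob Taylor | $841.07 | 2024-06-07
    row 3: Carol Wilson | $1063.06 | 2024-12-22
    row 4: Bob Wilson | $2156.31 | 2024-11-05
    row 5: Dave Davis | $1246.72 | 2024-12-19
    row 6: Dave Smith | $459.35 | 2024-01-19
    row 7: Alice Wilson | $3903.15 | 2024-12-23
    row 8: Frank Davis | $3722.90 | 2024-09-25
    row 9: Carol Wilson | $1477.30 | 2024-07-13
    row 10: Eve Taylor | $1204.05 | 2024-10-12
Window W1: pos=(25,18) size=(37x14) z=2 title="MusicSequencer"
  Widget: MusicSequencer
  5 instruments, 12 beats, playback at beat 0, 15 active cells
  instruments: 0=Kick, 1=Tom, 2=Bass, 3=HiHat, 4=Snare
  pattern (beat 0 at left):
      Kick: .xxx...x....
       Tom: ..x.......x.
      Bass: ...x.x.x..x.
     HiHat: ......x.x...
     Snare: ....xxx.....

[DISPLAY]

                                             
                                             
                                             
                                             
                                             
                                             
                                             
                                             
                                             
                                             
                                             
                                             
                                             
                                             
                                             
                                             
     ┏━━━━━━━━━━━━━━━━━━━━━━┓                
     ┃ DataTable            ┃                
     ┠──────────────────┏━━━━━━━━━━━━━━━━━━━━
     ┃Name        │Amoun┃ MusicSequencer     
     ┃────────────┼─────┠────────────────────
     ┃Dave Wilson │$2589┃      ▼12345678901  
     ┃Hank Taylor │$3895┃  Kick·███···█····  
     ┃Bob Taylor  │$841.┃   Tom··█·······█·  


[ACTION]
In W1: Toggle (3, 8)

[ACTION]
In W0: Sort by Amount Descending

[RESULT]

                                             
                                             
                                             
                                             
                                             
                                             
                                             
                                             
                                             
                                             
                                             
                                             
                                             
                                             
                                             
                                             
     ┏━━━━━━━━━━━━━━━━━━━━━━┓                
     ┃ DataTable            ┃                
     ┠──────────────────┏━━━━━━━━━━━━━━━━━━━━
     ┃Name        │Amoun┃ MusicSequencer     
     ┃────────────┼─────┠────────────────────
     ┃Alice Wilson│$3903┃      ▼12345678901  
     ┃Hank Taylor │$3895┃  Kick·███···█····  
     ┃Frank Davis │$3722┃   Tom··█·······█·  


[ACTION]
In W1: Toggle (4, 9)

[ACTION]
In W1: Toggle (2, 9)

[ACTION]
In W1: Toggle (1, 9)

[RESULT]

                                             
                                             
                                             
                                             
                                             
                                             
                                             
                                             
                                             
                                             
                                             
                                             
                                             
                                             
                                             
                                             
     ┏━━━━━━━━━━━━━━━━━━━━━━┓                
     ┃ DataTable            ┃                
     ┠──────────────────┏━━━━━━━━━━━━━━━━━━━━
     ┃Name        │Amoun┃ MusicSequencer     
     ┃────────────┼─────┠────────────────────
     ┃Alice Wilson│$3903┃      ▼12345678901  
     ┃Hank Taylor │$3895┃  Kick·███···█····  
     ┃Frank Davis │$3722┃   Tom··█······██·  


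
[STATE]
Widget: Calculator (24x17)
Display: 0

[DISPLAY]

                       0
┌───┬───┬───┬───┐       
│ 7 │ 8 │ 9 │ ÷ │       
├───┼───┼───┼───┤       
│ 4 │ 5 │ 6 │ × │       
├───┼───┼───┼───┤       
│ 1 │ 2 │ 3 │ - │       
├───┼───┼───┼───┤       
│ 0 │ . │ = │ + │       
├───┼───┼───┼───┤       
│ C │ MC│ MR│ M+│       
└───┴───┴───┴───┘       
                        
                        
                        
                        
                        


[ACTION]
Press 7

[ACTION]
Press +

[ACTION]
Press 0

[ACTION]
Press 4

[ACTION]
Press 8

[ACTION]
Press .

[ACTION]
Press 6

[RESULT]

                    48.6
┌───┬───┬───┬───┐       
│ 7 │ 8 │ 9 │ ÷ │       
├───┼───┼───┼───┤       
│ 4 │ 5 │ 6 │ × │       
├───┼───┼───┼───┤       
│ 1 │ 2 │ 3 │ - │       
├───┼───┼───┼───┤       
│ 0 │ . │ = │ + │       
├───┼───┼───┼───┤       
│ C │ MC│ MR│ M+│       
└───┴───┴───┴───┘       
                        
                        
                        
                        
                        


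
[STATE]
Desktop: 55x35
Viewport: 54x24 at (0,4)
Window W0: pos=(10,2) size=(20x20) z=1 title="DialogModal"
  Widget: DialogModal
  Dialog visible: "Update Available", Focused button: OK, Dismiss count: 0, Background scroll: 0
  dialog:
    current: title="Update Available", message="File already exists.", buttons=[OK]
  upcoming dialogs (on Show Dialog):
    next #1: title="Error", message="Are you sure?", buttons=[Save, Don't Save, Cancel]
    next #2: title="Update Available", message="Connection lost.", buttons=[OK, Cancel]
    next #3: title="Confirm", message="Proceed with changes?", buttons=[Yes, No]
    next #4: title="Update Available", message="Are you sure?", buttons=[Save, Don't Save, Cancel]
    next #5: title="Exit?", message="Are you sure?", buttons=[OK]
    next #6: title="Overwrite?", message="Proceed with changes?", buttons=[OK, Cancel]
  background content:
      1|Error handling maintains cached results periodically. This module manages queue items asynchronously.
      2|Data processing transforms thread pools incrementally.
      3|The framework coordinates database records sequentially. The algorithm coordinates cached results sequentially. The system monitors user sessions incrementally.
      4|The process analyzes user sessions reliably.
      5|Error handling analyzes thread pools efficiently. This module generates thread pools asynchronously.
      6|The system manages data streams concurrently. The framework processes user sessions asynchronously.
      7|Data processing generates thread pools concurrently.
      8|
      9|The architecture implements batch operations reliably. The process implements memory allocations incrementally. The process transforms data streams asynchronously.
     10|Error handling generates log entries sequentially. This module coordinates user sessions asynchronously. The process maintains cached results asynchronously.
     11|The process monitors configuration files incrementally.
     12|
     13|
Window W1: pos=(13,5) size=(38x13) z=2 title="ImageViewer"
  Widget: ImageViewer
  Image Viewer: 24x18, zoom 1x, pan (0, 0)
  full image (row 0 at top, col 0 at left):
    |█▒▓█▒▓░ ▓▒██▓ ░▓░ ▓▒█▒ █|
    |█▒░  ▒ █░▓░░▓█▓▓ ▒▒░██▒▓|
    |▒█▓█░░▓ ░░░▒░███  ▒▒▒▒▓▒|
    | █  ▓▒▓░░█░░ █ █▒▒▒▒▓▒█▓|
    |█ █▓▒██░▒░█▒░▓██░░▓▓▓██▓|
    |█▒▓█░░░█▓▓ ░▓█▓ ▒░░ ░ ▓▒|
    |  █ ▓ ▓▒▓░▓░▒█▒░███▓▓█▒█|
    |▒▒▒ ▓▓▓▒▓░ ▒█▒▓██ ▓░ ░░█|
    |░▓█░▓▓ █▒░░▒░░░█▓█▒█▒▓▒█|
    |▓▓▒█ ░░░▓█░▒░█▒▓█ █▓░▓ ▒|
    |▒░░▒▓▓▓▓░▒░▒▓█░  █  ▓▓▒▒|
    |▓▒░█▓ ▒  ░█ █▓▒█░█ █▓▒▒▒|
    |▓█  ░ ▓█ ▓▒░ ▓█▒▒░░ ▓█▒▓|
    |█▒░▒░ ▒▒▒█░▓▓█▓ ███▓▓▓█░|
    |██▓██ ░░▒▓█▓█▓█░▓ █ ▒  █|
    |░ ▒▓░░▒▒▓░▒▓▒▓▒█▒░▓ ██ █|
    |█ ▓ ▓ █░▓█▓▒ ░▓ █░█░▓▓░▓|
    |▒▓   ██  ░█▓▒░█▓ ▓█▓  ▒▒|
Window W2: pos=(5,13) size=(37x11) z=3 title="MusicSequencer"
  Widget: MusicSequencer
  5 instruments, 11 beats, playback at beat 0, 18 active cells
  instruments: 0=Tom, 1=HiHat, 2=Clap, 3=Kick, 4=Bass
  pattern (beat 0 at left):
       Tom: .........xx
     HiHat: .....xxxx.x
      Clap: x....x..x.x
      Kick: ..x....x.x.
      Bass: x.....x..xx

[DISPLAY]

          ┠──────────────────┨                        
          ┃Er┏━━━━━━━━━━━━━━━━━━━━━━━━━━━━━━━━━━━━┓   
          ┃Da┃ ImageViewer                        ┃   
          ┃Th┠────────────────────────────────────┨   
          ┃Th┃█▒▓█▒▓░ ▓▒██▓ ░▓░ ▓▒█▒ █            ┃   
          ┃Er┃█▒░  ▒ █░▓░░▓█▓▓ ▒▒░██▒▓            ┃   
          ┃Th┃▒█▓█░░▓ ░░░▒░███  ▒▒▒▒▓▒            ┃   
          ┃Da┃ █  ▓▒▓░░█░░ █ █▒▒▒▒▓▒█▓            ┃   
          ┃  ┃█ █▓▒██░▒░█▒░▓██░░▓▓▓██▓            ┃   
     ┏━━━━━━━━━━━━━━━━━━━━━━━━━━━━━━━━━━━┓        ┃   
     ┃ MusicSequencer                    ┃        ┃   
     ┠───────────────────────────────────┨        ┃   
     ┃      ▼1234567890                  ┃        ┃   
     ┃   Tom·········██                  ┃━━━━━━━━┛   
     ┃ HiHat·····████·█                  ┃            
     ┃  Clap█····█··█·█                  ┃            
     ┃  Kick··█····█·█·                  ┃            
     ┃  Bass█·····█··██                  ┃            
     ┃                                   ┃            
     ┗━━━━━━━━━━━━━━━━━━━━━━━━━━━━━━━━━━━┛            
                                                      
                                                      
                                                      
                                                      


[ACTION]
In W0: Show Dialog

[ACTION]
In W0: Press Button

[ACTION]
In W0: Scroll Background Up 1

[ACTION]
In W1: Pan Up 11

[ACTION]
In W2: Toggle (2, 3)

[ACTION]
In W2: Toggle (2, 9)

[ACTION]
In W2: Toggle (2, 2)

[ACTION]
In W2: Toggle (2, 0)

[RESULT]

          ┠──────────────────┨                        
          ┃Er┏━━━━━━━━━━━━━━━━━━━━━━━━━━━━━━━━━━━━┓   
          ┃Da┃ ImageViewer                        ┃   
          ┃Th┠────────────────────────────────────┨   
          ┃Th┃█▒▓█▒▓░ ▓▒██▓ ░▓░ ▓▒█▒ █            ┃   
          ┃Er┃█▒░  ▒ █░▓░░▓█▓▓ ▒▒░██▒▓            ┃   
          ┃Th┃▒█▓█░░▓ ░░░▒░███  ▒▒▒▒▓▒            ┃   
          ┃Da┃ █  ▓▒▓░░█░░ █ █▒▒▒▒▓▒█▓            ┃   
          ┃  ┃█ █▓▒██░▒░█▒░▓██░░▓▓▓██▓            ┃   
     ┏━━━━━━━━━━━━━━━━━━━━━━━━━━━━━━━━━━━┓        ┃   
     ┃ MusicSequencer                    ┃        ┃   
     ┠───────────────────────────────────┨        ┃   
     ┃      ▼1234567890                  ┃        ┃   
     ┃   Tom·········██                  ┃━━━━━━━━┛   
     ┃ HiHat·····████·█                  ┃            
     ┃  Clap··██·█··███                  ┃            
     ┃  Kick··█····█·█·                  ┃            
     ┃  Bass█·····█··██                  ┃            
     ┃                                   ┃            
     ┗━━━━━━━━━━━━━━━━━━━━━━━━━━━━━━━━━━━┛            
                                                      
                                                      
                                                      
                                                      
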